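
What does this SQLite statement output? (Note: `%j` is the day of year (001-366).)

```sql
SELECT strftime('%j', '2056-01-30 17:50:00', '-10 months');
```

First apply '-10 months': 2056-01-30 17:50:00 → 2055-03-30 17:50:00.
Day-of-year for 2055-03-30: days since 2055-01-01 inclusive = 89, zero-padded to 089.

089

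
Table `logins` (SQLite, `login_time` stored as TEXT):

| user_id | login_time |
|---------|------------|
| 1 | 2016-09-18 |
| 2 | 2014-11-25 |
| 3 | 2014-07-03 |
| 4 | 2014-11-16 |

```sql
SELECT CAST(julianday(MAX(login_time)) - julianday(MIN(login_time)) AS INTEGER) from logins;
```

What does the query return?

808

MIN = 2014-07-03, MAX = 2016-09-18.
28 days remain in July 2014 after the 3rd (31 − 3).
Full months from August 2014 through August 2016 contribute their day counts.
Then 18 days into September 2016.
Total: 28 + 31 + 30 + 31 + 30 + 31 + 31 + 28 + 31 + 30 + 31 + 30 + 31 + 31 + 30 + 31 + 30 + 31 + 31 + 29 + 31 + 30 + 31 + 30 + 31 + 31 + 18 = 808.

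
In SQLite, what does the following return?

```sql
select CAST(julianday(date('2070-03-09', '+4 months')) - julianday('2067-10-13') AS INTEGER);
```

1000

Adding +4 months to 2070-03-09 gives 2070-07-09.
18 days remain in October 2067 after the 13th (31 − 13).
Full months from November 2067 through June 2070 contribute their day counts.
Then 9 days into July 2070.
Total: 18 + 30 + 31 + 31 + 29 + 31 + 30 + 31 + 30 + 31 + 31 + 30 + 31 + 30 + 31 + 31 + 28 + 31 + 30 + 31 + 30 + 31 + 31 + 30 + 31 + 30 + 31 + 31 + 28 + 31 + 30 + 31 + 30 + 9 = 1000.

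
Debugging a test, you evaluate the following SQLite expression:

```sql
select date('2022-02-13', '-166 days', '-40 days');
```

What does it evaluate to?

Applying '-166 days' to 2022-02-13: counting 166 days back gives 2021-08-31.
Going back 31 days from 2021-08-31 reaches 2021-07-31 (last day of July, 31 days).
Going back 9 days within July lands on 2021-07-22.

2021-07-22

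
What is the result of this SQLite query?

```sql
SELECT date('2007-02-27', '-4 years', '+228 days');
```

2003-10-13

Adding -4 years to 2007-02-27 gives 2003-02-27.
Applying '+228 days' to 2003-02-27: counting 228 days forward gives 2003-10-13.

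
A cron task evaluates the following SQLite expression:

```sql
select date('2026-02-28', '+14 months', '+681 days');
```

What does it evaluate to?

Adding +14 months to 2026-02-28 gives 2027-04-28.
Applying '+681 days' to 2027-04-28: counting 681 days forward gives 2029-03-09.

2029-03-09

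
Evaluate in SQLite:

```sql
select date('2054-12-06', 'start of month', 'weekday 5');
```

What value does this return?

2054-12-04

`start of month` rewinds 2054-12-06 to 2054-12-01.
`weekday 5` advances to the next Friday; 2054-12-01 is a Tuesday, so it moves forward to 2054-12-04.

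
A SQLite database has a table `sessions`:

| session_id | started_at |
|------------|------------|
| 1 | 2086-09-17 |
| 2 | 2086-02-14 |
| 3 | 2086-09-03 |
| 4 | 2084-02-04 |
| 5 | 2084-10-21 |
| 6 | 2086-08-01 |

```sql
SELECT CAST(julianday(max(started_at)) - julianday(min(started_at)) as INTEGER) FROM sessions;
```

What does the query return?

MIN = 2084-02-04, MAX = 2086-09-17.
25 days remain in February 2084 after the 4th (29 − 4).
Full months from March 2084 through August 2086 contribute their day counts.
Then 17 days into September 2086.
Total: 25 + 31 + 30 + 31 + 30 + 31 + 31 + 30 + 31 + 30 + 31 + 31 + 28 + 31 + 30 + 31 + 30 + 31 + 31 + 30 + 31 + 30 + 31 + 31 + 28 + 31 + 30 + 31 + 30 + 31 + 31 + 17 = 956.

956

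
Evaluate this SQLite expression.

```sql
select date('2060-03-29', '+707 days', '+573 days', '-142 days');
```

Applying '+707 days' to 2060-03-29: counting 707 days forward gives 2062-03-06.
Applying '+573 days' to 2062-03-06: counting 573 days forward gives 2063-09-30.
Applying '-142 days' to 2063-09-30: counting 142 days back gives 2063-05-11.

2063-05-11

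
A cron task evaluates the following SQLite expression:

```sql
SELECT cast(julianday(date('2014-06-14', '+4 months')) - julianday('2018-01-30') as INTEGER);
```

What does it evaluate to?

Adding +4 months to 2014-06-14 gives 2014-10-14.
17 days remain in October 2014 after the 14th (31 − 14).
Full months from November 2014 through December 2017 contribute their day counts.
Then 30 days into January 2018.
Total: 17 + 30 + 31 + 31 + 28 + 31 + 30 + 31 + 30 + 31 + 31 + 30 + 31 + 30 + 31 + 31 + 29 + 31 + 30 + 31 + 30 + 31 + 31 + 30 + 31 + 30 + 31 + 31 + 28 + 31 + 30 + 31 + 30 + 31 + 31 + 30 + 31 + 30 + 31 + 30 = 1204.
The subtraction is earlier − later, so the result is −1204 → -1204.

-1204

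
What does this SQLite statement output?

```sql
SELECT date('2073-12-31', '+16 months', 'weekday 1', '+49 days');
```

Adding +16 months to 2073-12-31 targets 2075-04-31. April 2075 has only 30 days, so SQLite normalizes the 1-day overflow forward to 2075-05-01.
`weekday 1` advances to the next Monday; 2075-05-01 is a Wednesday, so it moves forward to 2075-05-06.
Applying '+49 days' to 2075-05-06: counting 49 days forward gives 2075-06-24.

2075-06-24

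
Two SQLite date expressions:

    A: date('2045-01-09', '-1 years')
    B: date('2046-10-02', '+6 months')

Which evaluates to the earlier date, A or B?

A

A = 2044-01-09.
B = 2047-04-02.
A is earlier.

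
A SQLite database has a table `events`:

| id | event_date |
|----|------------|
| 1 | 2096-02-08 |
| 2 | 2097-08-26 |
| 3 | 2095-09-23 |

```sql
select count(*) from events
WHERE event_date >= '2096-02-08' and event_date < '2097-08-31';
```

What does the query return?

2

Rows in [2096-02-08, 2097-08-31): 2096-02-08, 2097-08-26 → 2 rows.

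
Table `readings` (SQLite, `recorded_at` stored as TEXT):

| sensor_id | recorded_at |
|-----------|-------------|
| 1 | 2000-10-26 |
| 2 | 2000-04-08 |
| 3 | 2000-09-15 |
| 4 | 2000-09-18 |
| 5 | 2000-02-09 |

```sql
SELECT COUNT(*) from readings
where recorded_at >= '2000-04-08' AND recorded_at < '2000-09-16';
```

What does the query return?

Rows in [2000-04-08, 2000-09-16): 2000-04-08, 2000-09-15 → 2 rows.

2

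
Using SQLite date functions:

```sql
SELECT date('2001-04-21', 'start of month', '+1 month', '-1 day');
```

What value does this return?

`start of month` rewinds 2001-04-21 to 2001-04-01.
Adding +1 month to 2001-04-01 gives 2001-05-01.
Going back 1 day from 2001-05-01 reaches 2001-04-30 (last day of April, 30 days).

2001-04-30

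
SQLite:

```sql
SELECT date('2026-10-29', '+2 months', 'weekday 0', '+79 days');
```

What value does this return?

2027-03-23

Adding +2 months to 2026-10-29 gives 2026-12-29.
`weekday 0` advances to the next Sunday; 2026-12-29 is a Tuesday, so it moves forward to 2027-01-03.
Applying '+79 days' to 2027-01-03: counting 79 days forward gives 2027-03-23.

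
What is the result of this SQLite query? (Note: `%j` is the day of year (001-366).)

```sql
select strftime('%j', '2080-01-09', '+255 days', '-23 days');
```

First apply '+255 days', '-23 days': 2080-01-09 → 2080-08-28.
Day-of-year for 2080-08-28: days since 2080-01-01 inclusive = 241, zero-padded to 241.

241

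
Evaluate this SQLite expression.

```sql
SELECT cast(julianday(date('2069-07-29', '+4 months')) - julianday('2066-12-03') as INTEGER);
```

Adding +4 months to 2069-07-29 gives 2069-11-29.
28 days remain in December 2066 after the 3rd (31 − 3).
Full months from January 2067 through October 2069 contribute their day counts.
Then 29 days into November 2069.
Total: 28 + 31 + 28 + 31 + 30 + 31 + 30 + 31 + 31 + 30 + 31 + 30 + 31 + 31 + 29 + 31 + 30 + 31 + 30 + 31 + 31 + 30 + 31 + 30 + 31 + 31 + 28 + 31 + 30 + 31 + 30 + 31 + 31 + 30 + 31 + 29 = 1092.

1092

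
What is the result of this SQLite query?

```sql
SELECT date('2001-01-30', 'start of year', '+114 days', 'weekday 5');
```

`start of year` rewinds 2001-01-30 to 2001-01-01.
Applying '+114 days' to 2001-01-01: counting 114 days forward gives 2001-04-25.
`weekday 5` advances to the next Friday; 2001-04-25 is a Wednesday, so it moves forward to 2001-04-27.

2001-04-27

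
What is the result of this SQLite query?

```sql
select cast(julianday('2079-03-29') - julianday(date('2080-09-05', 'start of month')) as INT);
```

`start of month` rewinds 2080-09-05 to 2080-09-01.
2 days remain in March 2079 after the 29th (31 − 29).
Full months from April 2079 through August 2080 contribute their day counts.
Then 1 day into September 2080.
Total: 2 + 30 + 31 + 30 + 31 + 31 + 30 + 31 + 30 + 31 + 31 + 29 + 31 + 30 + 31 + 30 + 31 + 31 + 1 = 522.
The subtraction is earlier − later, so the result is −522 → -522.

-522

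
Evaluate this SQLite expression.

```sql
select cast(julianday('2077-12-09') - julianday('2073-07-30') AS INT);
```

1 day remains in July 2073 after the 30th (31 − 30).
Full months from August 2073 through November 2077 contribute their day counts.
Then 9 days into December 2077.
Total: 1 + 31 + 30 + 31 + 30 + 31 + 31 + 28 + 31 + 30 + 31 + 30 + 31 + 31 + 30 + 31 + 30 + 31 + 31 + 28 + 31 + 30 + 31 + 30 + 31 + 31 + 30 + 31 + 30 + 31 + 31 + 29 + 31 + 30 + 31 + 30 + 31 + 31 + 30 + 31 + 30 + 31 + 31 + 28 + 31 + 30 + 31 + 30 + 31 + 31 + 30 + 31 + 30 + 9 = 1593.

1593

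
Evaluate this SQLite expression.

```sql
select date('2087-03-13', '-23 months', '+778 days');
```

Adding -23 months to 2087-03-13 gives 2085-04-13.
Applying '+778 days' to 2085-04-13: counting 778 days forward gives 2087-05-31.

2087-05-31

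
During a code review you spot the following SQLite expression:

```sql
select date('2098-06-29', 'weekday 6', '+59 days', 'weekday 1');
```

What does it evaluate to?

2098-09-08

`weekday 6` advances to the next Saturday; 2098-06-29 is a Sunday, so it moves forward to 2098-07-05.
Applying '+59 days' to 2098-07-05: counting 59 days forward gives 2098-09-02.
`weekday 1` advances to the next Monday; 2098-09-02 is a Tuesday, so it moves forward to 2098-09-08.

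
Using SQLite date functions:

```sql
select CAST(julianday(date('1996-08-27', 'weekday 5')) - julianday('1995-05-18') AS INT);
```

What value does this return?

`weekday 5` advances to the next Friday; 1996-08-27 is a Tuesday, so it moves forward to 1996-08-30.
13 days remain in May 1995 after the 18th (31 − 18).
Full months from June 1995 through July 1996 contribute their day counts.
Then 30 days into August 1996.
Total: 13 + 30 + 31 + 31 + 30 + 31 + 30 + 31 + 31 + 29 + 31 + 30 + 31 + 30 + 31 + 30 = 470.

470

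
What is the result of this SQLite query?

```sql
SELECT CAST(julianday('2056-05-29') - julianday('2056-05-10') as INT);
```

Both dates are in May 2056: 29 − 10 = 19.

19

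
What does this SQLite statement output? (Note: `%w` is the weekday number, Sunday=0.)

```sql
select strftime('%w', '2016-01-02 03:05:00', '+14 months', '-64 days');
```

3

First apply '+14 months', '-64 days': 2016-01-02 03:05:00 → 2016-12-28 03:05:00.
2016-12-28 is a Wednesday; with Sunday=0 that is 3.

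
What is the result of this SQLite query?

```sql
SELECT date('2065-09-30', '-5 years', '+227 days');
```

Adding -5 years to 2065-09-30 gives 2060-09-30.
Applying '+227 days' to 2060-09-30: counting 227 days forward gives 2061-05-15.

2061-05-15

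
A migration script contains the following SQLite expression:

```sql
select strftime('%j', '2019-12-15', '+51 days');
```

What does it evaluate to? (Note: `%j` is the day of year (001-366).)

035

First apply '+51 days': 2019-12-15 → 2020-02-04.
Day-of-year for 2020-02-04: days since 2020-01-01 inclusive = 35, zero-padded to 035.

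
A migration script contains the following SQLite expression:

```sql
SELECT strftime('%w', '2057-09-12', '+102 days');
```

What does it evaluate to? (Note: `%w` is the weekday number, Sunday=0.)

0

First apply '+102 days': 2057-09-12 → 2057-12-23.
2057-12-23 is a Sunday; with Sunday=0 that is 0.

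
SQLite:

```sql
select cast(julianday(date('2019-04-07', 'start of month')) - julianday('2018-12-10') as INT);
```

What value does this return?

`start of month` rewinds 2019-04-07 to 2019-04-01.
21 days remain in December 2018 after the 10th (31 − 10).
January 2019: 31 days.
February 2019: 28 days.
March 2019: 31 days.
Then 1 day into April 2019.
Total: 21 + 31 + 28 + 31 + 1 = 112.

112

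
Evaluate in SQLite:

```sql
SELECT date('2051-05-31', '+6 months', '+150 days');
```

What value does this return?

Adding +6 months to 2051-05-31 targets 2051-11-31. November 2051 has only 30 days, so SQLite normalizes the 1-day overflow forward to 2051-12-01.
Applying '+150 days' to 2051-12-01: counting 150 days forward gives 2052-04-29.

2052-04-29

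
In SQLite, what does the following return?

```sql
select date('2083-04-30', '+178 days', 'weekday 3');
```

2083-10-27

Applying '+178 days' to 2083-04-30: counting 178 days forward gives 2083-10-25.
`weekday 3` advances to the next Wednesday; 2083-10-25 is a Monday, so it moves forward to 2083-10-27.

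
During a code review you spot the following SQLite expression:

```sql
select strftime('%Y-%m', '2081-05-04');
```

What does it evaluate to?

`%Y-%m` extracts the year-month: 2081-05.

2081-05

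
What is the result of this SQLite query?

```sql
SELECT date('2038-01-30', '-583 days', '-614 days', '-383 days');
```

Applying '-583 days' to 2038-01-30: counting 583 days back gives 2036-06-26.
Applying '-614 days' to 2036-06-26: counting 614 days back gives 2034-10-21.
Applying '-383 days' to 2034-10-21: counting 383 days back gives 2033-10-03.

2033-10-03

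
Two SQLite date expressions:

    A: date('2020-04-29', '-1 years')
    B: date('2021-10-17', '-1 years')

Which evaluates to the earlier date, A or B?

A

A = 2019-04-29.
B = 2020-10-17.
A is earlier.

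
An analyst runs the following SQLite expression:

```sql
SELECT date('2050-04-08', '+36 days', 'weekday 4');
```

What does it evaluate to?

2050-05-19

April 2050 has 30 days; 22 remain after the 8th, so 23 days reach 2050-05-01.
Advancing 13 more days within May lands on 2050-05-14.
`weekday 4` advances to the next Thursday; 2050-05-14 is a Saturday, so it moves forward to 2050-05-19.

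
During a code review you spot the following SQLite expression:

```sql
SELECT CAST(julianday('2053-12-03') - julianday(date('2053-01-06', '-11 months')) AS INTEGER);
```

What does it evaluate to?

Adding -11 months to 2053-01-06 gives 2052-02-06.
23 days remain in February 2052 after the 6th (29 − 6).
Full months from March 2052 through November 2053 contribute their day counts.
Then 3 days into December 2053.
Total: 23 + 31 + 30 + 31 + 30 + 31 + 31 + 30 + 31 + 30 + 31 + 31 + 28 + 31 + 30 + 31 + 30 + 31 + 31 + 30 + 31 + 30 + 3 = 666.

666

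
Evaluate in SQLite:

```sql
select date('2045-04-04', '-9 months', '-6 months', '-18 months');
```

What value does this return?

2042-07-04

Adding -9 months to 2045-04-04 gives 2044-07-04.
Adding -6 months to 2044-07-04 gives 2044-01-04.
Adding -18 months to 2044-01-04 gives 2042-07-04.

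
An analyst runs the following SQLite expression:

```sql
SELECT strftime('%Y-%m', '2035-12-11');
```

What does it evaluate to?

`%Y-%m` extracts the year-month: 2035-12.

2035-12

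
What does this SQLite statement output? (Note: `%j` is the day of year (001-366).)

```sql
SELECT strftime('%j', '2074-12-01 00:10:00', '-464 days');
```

First apply '-464 days': 2074-12-01 00:10:00 → 2073-08-24 00:10:00.
Day-of-year for 2073-08-24: days since 2073-01-01 inclusive = 236, zero-padded to 236.

236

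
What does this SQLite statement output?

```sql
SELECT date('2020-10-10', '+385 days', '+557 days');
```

Applying '+385 days' to 2020-10-10: counting 385 days forward gives 2021-10-30.
Applying '+557 days' to 2021-10-30: counting 557 days forward gives 2023-05-10.

2023-05-10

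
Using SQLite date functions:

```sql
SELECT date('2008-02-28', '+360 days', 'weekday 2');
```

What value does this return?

2009-02-24

Applying '+360 days' to 2008-02-28: counting 360 days forward gives 2009-02-22.
`weekday 2` advances to the next Tuesday; 2009-02-22 is a Sunday, so it moves forward to 2009-02-24.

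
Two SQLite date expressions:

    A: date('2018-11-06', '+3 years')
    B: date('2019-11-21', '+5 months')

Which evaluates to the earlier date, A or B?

B

A = 2021-11-06.
B = 2020-04-21.
B is earlier.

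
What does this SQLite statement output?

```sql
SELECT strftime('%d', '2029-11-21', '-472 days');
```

First apply '-472 days': 2029-11-21 → 2028-08-06.
`%d` extracts the 2-digit day of month: 06.

06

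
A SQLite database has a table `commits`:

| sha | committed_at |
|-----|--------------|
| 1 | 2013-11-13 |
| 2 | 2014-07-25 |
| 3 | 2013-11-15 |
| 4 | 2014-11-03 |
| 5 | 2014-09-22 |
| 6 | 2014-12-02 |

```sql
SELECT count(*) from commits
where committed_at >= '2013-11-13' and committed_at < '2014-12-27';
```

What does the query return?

6

Rows in [2013-11-13, 2014-12-27): 2013-11-13, 2014-07-25, 2013-11-15, 2014-11-03, 2014-09-22, 2014-12-02 → 6 rows.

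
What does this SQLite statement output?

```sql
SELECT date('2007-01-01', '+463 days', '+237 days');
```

2008-12-01

Applying '+463 days' to 2007-01-01: counting 463 days forward gives 2008-04-08.
Applying '+237 days' to 2008-04-08: counting 237 days forward gives 2008-12-01.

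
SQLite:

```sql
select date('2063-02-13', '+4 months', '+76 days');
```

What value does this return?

2063-08-28

Adding +4 months to 2063-02-13 gives 2063-06-13.
Applying '+76 days' to 2063-06-13: counting 76 days forward gives 2063-08-28.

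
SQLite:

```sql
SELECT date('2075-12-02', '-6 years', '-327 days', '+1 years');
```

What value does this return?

2070-01-09

Adding -6 years to 2075-12-02 gives 2069-12-02.
Applying '-327 days' to 2069-12-02: counting 327 days back gives 2069-01-09.
Adding +1 year to 2069-01-09 gives 2070-01-09.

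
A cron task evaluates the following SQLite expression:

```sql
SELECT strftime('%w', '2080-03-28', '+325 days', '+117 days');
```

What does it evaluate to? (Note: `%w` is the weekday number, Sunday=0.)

First apply '+325 days', '+117 days': 2080-03-28 → 2081-06-13.
2081-06-13 is a Friday; with Sunday=0 that is 5.

5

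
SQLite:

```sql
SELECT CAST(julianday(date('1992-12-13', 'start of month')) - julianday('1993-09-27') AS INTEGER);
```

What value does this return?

-300

`start of month` rewinds 1992-12-13 to 1992-12-01.
30 days remain in December 1992 after the 1st (31 − 1).
Full months from January 1993 through August 1993 contribute their day counts.
Then 27 days into September 1993.
Total: 30 + 31 + 28 + 31 + 30 + 31 + 30 + 31 + 31 + 27 = 300.
The subtraction is earlier − later, so the result is −300 → -300.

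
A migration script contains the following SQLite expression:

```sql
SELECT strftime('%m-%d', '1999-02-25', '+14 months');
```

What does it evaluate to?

First apply '+14 months': 1999-02-25 → 2000-04-25.
`%m-%d` extracts the month-day: 04-25.

04-25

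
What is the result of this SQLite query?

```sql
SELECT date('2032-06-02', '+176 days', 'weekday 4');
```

Applying '+176 days' to 2032-06-02: counting 176 days forward gives 2032-11-25.
`weekday 4` advances to the next Thursday; 2032-11-25 is already a Thursday, so it stays at 2032-11-25.

2032-11-25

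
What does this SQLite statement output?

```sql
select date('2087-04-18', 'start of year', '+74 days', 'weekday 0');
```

`start of year` rewinds 2087-04-18 to 2087-01-01.
Applying '+74 days' to 2087-01-01: counting 74 days forward gives 2087-03-16.
`weekday 0` advances to the next Sunday; 2087-03-16 is already a Sunday, so it stays at 2087-03-16.

2087-03-16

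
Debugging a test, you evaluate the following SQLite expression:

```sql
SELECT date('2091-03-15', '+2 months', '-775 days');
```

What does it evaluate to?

Adding +2 months to 2091-03-15 gives 2091-05-15.
Applying '-775 days' to 2091-05-15: counting 775 days back gives 2089-03-31.

2089-03-31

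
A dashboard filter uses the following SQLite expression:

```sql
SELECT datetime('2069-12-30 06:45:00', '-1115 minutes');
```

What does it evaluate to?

1115 minutes = 18h 35m; -1115 minutes from 2069-12-30 06:45:00 is 2069-12-29 12:10:00 (crosses midnight).

2069-12-29 12:10:00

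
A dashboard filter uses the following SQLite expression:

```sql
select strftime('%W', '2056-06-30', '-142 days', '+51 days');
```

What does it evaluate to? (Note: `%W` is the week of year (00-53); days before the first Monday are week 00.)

13

First apply '-142 days', '+51 days': 2056-06-30 → 2056-03-31.
2056-03-31 is a Friday. SQLite's %W counts Mondays since the year started; the result is 13.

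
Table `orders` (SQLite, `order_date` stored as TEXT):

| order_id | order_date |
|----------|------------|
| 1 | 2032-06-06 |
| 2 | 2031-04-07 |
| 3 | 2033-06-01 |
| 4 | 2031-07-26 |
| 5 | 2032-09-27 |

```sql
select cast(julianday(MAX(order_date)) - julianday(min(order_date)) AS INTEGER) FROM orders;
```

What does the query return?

MIN = 2031-04-07, MAX = 2033-06-01.
23 days remain in April 2031 after the 7th (30 − 7).
Full months from May 2031 through May 2033 contribute their day counts.
Then 1 day into June 2033.
Total: 23 + 31 + 30 + 31 + 31 + 30 + 31 + 30 + 31 + 31 + 29 + 31 + 30 + 31 + 30 + 31 + 31 + 30 + 31 + 30 + 31 + 31 + 28 + 31 + 30 + 31 + 1 = 786.

786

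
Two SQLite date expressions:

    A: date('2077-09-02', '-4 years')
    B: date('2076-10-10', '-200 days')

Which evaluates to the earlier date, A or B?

A = 2073-09-02.
B = 2076-03-24.
A is earlier.

A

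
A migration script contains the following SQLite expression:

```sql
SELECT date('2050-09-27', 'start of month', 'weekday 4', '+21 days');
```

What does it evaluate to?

`start of month` rewinds 2050-09-27 to 2050-09-01.
`weekday 4` advances to the next Thursday; 2050-09-01 is already a Thursday, so it stays at 2050-09-01.
Advancing 21 more days within September lands on 2050-09-22.

2050-09-22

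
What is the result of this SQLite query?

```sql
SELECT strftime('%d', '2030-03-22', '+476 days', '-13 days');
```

First apply '+476 days', '-13 days': 2030-03-22 → 2031-06-28.
`%d` extracts the 2-digit day of month: 28.

28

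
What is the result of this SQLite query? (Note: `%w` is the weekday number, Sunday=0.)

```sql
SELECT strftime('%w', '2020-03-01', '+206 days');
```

3

First apply '+206 days': 2020-03-01 → 2020-09-23.
2020-09-23 is a Wednesday; with Sunday=0 that is 3.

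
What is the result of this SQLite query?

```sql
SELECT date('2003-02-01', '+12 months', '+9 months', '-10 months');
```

2004-01-01

Adding +12 months to 2003-02-01 gives 2004-02-01.
Adding +9 months to 2004-02-01 gives 2004-11-01.
Adding -10 months to 2004-11-01 gives 2004-01-01.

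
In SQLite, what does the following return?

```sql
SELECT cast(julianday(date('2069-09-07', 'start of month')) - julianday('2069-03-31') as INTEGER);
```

`start of month` rewinds 2069-09-07 to 2069-09-01.
0 days remain in March 2069 after the 31st (31 − 31).
April 2069: 30 days.
May 2069: 31 days.
June 2069: 30 days.
July 2069: 31 days.
August 2069: 31 days.
Then 1 day into September 2069.
Total: 0 + 30 + 31 + 30 + 31 + 31 + 1 = 154.

154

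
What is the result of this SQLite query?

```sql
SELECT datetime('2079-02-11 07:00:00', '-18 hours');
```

2079-02-10 13:00:00

-18 hours from 2079-02-11 07:00:00 is 2079-02-10 13:00:00 (crosses midnight).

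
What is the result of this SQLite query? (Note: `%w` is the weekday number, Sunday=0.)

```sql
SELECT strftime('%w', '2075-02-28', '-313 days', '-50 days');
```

First apply '-313 days', '-50 days': 2075-02-28 → 2074-03-02.
2074-03-02 is a Friday; with Sunday=0 that is 5.

5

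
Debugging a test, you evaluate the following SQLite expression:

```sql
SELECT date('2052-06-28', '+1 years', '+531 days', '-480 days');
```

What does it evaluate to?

Adding +1 year to 2052-06-28 gives 2053-06-28.
Applying '+531 days' to 2053-06-28: counting 531 days forward gives 2054-12-11.
Applying '-480 days' to 2054-12-11: counting 480 days back gives 2053-08-18.

2053-08-18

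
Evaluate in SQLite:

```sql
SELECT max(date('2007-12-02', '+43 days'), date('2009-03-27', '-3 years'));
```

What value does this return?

2008-01-14

date('2007-12-02', '+43 days') → 2008-01-14.
date('2009-03-27', '-3 years') → 2006-03-27.
Later of the two is 2008-01-14.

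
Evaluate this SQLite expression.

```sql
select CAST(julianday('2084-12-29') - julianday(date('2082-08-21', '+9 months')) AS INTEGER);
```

Adding +9 months to 2082-08-21 gives 2083-05-21.
10 days remain in May 2083 after the 21st (31 − 21).
Full months from June 2083 through November 2084 contribute their day counts.
Then 29 days into December 2084.
Total: 10 + 30 + 31 + 31 + 30 + 31 + 30 + 31 + 31 + 29 + 31 + 30 + 31 + 30 + 31 + 31 + 30 + 31 + 30 + 29 = 588.

588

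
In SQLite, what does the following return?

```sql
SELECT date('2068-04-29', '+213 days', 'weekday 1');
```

2068-12-03

Applying '+213 days' to 2068-04-29: counting 213 days forward gives 2068-11-28.
`weekday 1` advances to the next Monday; 2068-11-28 is a Wednesday, so it moves forward to 2068-12-03.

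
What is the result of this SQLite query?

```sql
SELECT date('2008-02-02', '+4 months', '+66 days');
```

2008-08-07

Adding +4 months to 2008-02-02 gives 2008-06-02.
Applying '+66 days' to 2008-06-02: counting 66 days forward gives 2008-08-07.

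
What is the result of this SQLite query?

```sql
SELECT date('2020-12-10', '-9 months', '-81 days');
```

2019-12-20

Adding -9 months to 2020-12-10 gives 2020-03-10.
Applying '-81 days' to 2020-03-10: counting 81 days back gives 2019-12-20.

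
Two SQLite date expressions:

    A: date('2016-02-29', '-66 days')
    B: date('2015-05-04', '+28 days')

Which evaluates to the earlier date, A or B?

B

A = 2015-12-25.
B = 2015-06-01.
B is earlier.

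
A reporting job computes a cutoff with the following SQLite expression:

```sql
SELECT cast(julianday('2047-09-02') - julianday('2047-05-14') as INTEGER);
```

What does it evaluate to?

17 days remain in May 2047 after the 14th (31 − 14).
June 2047: 30 days.
July 2047: 31 days.
August 2047: 31 days.
Then 2 days into September 2047.
Total: 17 + 30 + 31 + 31 + 2 = 111.

111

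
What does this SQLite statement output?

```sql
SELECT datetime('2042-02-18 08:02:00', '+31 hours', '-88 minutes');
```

2042-02-19 13:34:00

+31 hours from 2042-02-18 08:02:00 is 2042-02-19 15:02:00 (crosses midnight).
88 minutes = 1h 28m; -88 minutes from 2042-02-19 15:02:00 is 2042-02-19 13:34:00.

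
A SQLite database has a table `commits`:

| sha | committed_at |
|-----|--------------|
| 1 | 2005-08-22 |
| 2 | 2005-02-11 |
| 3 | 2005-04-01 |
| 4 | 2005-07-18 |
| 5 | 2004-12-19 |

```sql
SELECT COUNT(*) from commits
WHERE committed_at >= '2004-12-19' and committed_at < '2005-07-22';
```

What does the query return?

Rows in [2004-12-19, 2005-07-22): 2005-02-11, 2005-04-01, 2005-07-18, 2004-12-19 → 4 rows.

4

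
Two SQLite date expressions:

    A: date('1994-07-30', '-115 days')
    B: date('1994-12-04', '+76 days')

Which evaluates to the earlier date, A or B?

A = 1994-04-06.
B = 1995-02-18.
A is earlier.

A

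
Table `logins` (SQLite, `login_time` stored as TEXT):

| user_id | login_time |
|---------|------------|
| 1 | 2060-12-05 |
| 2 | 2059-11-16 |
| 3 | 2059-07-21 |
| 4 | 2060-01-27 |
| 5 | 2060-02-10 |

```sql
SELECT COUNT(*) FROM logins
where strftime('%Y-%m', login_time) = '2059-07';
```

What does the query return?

Rows with year-month 2059-07: 2059-07-21 → 1.

1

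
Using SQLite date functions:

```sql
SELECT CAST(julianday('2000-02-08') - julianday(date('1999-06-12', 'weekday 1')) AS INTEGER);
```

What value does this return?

239

`weekday 1` advances to the next Monday; 1999-06-12 is a Saturday, so it moves forward to 1999-06-14.
16 days remain in June 1999 after the 14th (30 − 14).
Full months from July 1999 through January 2000 contribute their day counts.
Then 8 days into February 2000.
Total: 16 + 31 + 31 + 30 + 31 + 30 + 31 + 31 + 8 = 239.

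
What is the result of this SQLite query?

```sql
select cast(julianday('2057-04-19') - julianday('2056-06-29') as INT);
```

294

1 day remains in June 2056 after the 29th (30 − 29).
Full months from July 2056 through March 2057 contribute their day counts.
Then 19 days into April 2057.
Total: 1 + 31 + 31 + 30 + 31 + 30 + 31 + 31 + 28 + 31 + 19 = 294.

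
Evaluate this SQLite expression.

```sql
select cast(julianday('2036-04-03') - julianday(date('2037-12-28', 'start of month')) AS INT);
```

`start of month` rewinds 2037-12-28 to 2037-12-01.
27 days remain in April 2036 after the 3rd (30 − 3).
Full months from May 2036 through November 2037 contribute their day counts.
Then 1 day into December 2037.
Total: 27 + 31 + 30 + 31 + 31 + 30 + 31 + 30 + 31 + 31 + 28 + 31 + 30 + 31 + 30 + 31 + 31 + 30 + 31 + 30 + 1 = 607.
The subtraction is earlier − later, so the result is −607 → -607.

-607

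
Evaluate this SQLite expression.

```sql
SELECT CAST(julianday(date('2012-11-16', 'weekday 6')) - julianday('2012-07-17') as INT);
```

123

`weekday 6` advances to the next Saturday; 2012-11-16 is a Friday, so it moves forward to 2012-11-17.
14 days remain in July 2012 after the 17th (31 − 17).
August 2012: 31 days.
September 2012: 30 days.
October 2012: 31 days.
Then 17 days into November 2012.
Total: 14 + 31 + 30 + 31 + 17 = 123.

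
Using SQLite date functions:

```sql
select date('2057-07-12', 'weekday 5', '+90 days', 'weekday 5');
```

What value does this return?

`weekday 5` advances to the next Friday; 2057-07-12 is a Thursday, so it moves forward to 2057-07-13.
Applying '+90 days' to 2057-07-13: counting 90 days forward gives 2057-10-11.
`weekday 5` advances to the next Friday; 2057-10-11 is a Thursday, so it moves forward to 2057-10-12.

2057-10-12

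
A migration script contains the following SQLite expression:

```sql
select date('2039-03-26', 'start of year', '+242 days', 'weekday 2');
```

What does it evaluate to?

2039-09-06

`start of year` rewinds 2039-03-26 to 2039-01-01.
Applying '+242 days' to 2039-01-01: counting 242 days forward gives 2039-08-31.
`weekday 2` advances to the next Tuesday; 2039-08-31 is a Wednesday, so it moves forward to 2039-09-06.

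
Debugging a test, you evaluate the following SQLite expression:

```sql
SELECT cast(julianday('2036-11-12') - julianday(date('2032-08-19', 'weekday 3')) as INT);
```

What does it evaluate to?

`weekday 3` advances to the next Wednesday; 2032-08-19 is a Thursday, so it moves forward to 2032-08-25.
6 days remain in August 2032 after the 25th (31 − 25).
Full months from September 2032 through October 2036 contribute their day counts.
Then 12 days into November 2036.
Total: 6 + 30 + 31 + 30 + 31 + 31 + 28 + 31 + 30 + 31 + 30 + 31 + 31 + 30 + 31 + 30 + 31 + 31 + 28 + 31 + 30 + 31 + 30 + 31 + 31 + 30 + 31 + 30 + 31 + 31 + 28 + 31 + 30 + 31 + 30 + 31 + 31 + 30 + 31 + 30 + 31 + 31 + 29 + 31 + 30 + 31 + 30 + 31 + 31 + 30 + 31 + 12 = 1540.

1540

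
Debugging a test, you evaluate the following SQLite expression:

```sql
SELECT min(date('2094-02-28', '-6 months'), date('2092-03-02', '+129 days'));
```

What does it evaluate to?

date('2094-02-28', '-6 months') → 2093-08-28.
date('2092-03-02', '+129 days') → 2092-07-09.
Earlier of the two is 2092-07-09.

2092-07-09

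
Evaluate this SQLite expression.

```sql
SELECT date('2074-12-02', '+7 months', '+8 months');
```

2076-03-02

Adding +7 months to 2074-12-02 gives 2075-07-02.
Adding +8 months to 2075-07-02 gives 2076-03-02.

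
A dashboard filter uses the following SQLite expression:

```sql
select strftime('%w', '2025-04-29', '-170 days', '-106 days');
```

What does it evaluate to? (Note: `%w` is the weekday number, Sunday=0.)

First apply '-170 days', '-106 days': 2025-04-29 → 2024-07-27.
2024-07-27 is a Saturday; with Sunday=0 that is 6.

6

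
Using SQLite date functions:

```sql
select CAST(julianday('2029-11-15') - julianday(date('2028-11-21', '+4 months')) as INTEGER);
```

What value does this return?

239

Adding +4 months to 2028-11-21 gives 2029-03-21.
10 days remain in March 2029 after the 21st (31 − 21).
Full months from April 2029 through October 2029 contribute their day counts.
Then 15 days into November 2029.
Total: 10 + 30 + 31 + 30 + 31 + 31 + 30 + 31 + 15 = 239.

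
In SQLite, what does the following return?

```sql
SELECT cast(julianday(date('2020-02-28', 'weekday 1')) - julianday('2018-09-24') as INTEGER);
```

`weekday 1` advances to the next Monday; 2020-02-28 is a Friday, so it moves forward to 2020-03-02.
6 days remain in September 2018 after the 24th (30 − 24).
Full months from October 2018 through February 2020 contribute their day counts.
Then 2 days into March 2020.
Total: 6 + 31 + 30 + 31 + 31 + 28 + 31 + 30 + 31 + 30 + 31 + 31 + 30 + 31 + 30 + 31 + 31 + 29 + 2 = 525.

525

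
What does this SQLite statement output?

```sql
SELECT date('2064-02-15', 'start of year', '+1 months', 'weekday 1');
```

2064-02-04

`start of year` rewinds 2064-02-15 to 2064-01-01.
Adding +1 month to 2064-01-01 gives 2064-02-01.
`weekday 1` advances to the next Monday; 2064-02-01 is a Friday, so it moves forward to 2064-02-04.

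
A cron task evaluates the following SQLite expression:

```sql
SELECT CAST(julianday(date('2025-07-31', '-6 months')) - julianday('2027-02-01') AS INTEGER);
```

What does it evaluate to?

Adding -6 months to 2025-07-31 gives 2025-01-31.
0 days remain in January 2025 after the 31st (31 − 31).
Full months from February 2025 through January 2027 contribute their day counts.
Then 1 day into February 2027.
Total: 0 + 28 + 31 + 30 + 31 + 30 + 31 + 31 + 30 + 31 + 30 + 31 + 31 + 28 + 31 + 30 + 31 + 30 + 31 + 31 + 30 + 31 + 30 + 31 + 31 + 1 = 731.
The subtraction is earlier − later, so the result is −731 → -731.

-731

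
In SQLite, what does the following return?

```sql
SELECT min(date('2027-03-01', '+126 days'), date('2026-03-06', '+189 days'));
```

2026-09-11

date('2027-03-01', '+126 days') → 2027-07-05.
date('2026-03-06', '+189 days') → 2026-09-11.
Earlier of the two is 2026-09-11.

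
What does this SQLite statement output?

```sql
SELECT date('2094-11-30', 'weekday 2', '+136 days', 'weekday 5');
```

2095-04-15

`weekday 2` advances to the next Tuesday; 2094-11-30 is already a Tuesday, so it stays at 2094-11-30.
Applying '+136 days' to 2094-11-30: counting 136 days forward gives 2095-04-15.
`weekday 5` advances to the next Friday; 2095-04-15 is already a Friday, so it stays at 2095-04-15.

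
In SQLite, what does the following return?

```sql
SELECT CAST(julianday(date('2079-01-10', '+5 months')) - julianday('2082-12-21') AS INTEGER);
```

Adding +5 months to 2079-01-10 gives 2079-06-10.
20 days remain in June 2079 after the 10th (30 − 10).
Full months from July 2079 through November 2082 contribute their day counts.
Then 21 days into December 2082.
Total: 20 + 31 + 31 + 30 + 31 + 30 + 31 + 31 + 29 + 31 + 30 + 31 + 30 + 31 + 31 + 30 + 31 + 30 + 31 + 31 + 28 + 31 + 30 + 31 + 30 + 31 + 31 + 30 + 31 + 30 + 31 + 31 + 28 + 31 + 30 + 31 + 30 + 31 + 31 + 30 + 31 + 30 + 21 = 1290.
The subtraction is earlier − later, so the result is −1290 → -1290.

-1290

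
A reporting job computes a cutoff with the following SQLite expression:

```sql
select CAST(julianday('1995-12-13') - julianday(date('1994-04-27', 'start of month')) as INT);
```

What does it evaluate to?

621

`start of month` rewinds 1994-04-27 to 1994-04-01.
29 days remain in April 1994 after the 1st (30 − 1).
Full months from May 1994 through November 1995 contribute their day counts.
Then 13 days into December 1995.
Total: 29 + 31 + 30 + 31 + 31 + 30 + 31 + 30 + 31 + 31 + 28 + 31 + 30 + 31 + 30 + 31 + 31 + 30 + 31 + 30 + 13 = 621.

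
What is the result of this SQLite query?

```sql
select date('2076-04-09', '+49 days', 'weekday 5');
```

Applying '+49 days' to 2076-04-09: counting 49 days forward gives 2076-05-28.
`weekday 5` advances to the next Friday; 2076-05-28 is a Thursday, so it moves forward to 2076-05-29.

2076-05-29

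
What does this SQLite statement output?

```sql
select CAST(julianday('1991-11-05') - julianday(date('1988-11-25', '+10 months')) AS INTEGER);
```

Adding +10 months to 1988-11-25 gives 1989-09-25.
5 days remain in September 1989 after the 25th (30 − 25).
Full months from October 1989 through October 1991 contribute their day counts.
Then 5 days into November 1991.
Total: 5 + 31 + 30 + 31 + 31 + 28 + 31 + 30 + 31 + 30 + 31 + 31 + 30 + 31 + 30 + 31 + 31 + 28 + 31 + 30 + 31 + 30 + 31 + 31 + 30 + 31 + 5 = 771.

771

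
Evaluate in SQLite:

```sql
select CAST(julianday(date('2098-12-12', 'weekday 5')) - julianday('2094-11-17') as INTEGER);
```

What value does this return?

1486

`weekday 5` advances to the next Friday; 2098-12-12 is already a Friday, so it stays at 2098-12-12.
13 days remain in November 2094 after the 17th (30 − 17).
Full months from December 2094 through November 2098 contribute their day counts.
Then 12 days into December 2098.
Total: 13 + 31 + 31 + 28 + 31 + 30 + 31 + 30 + 31 + 31 + 30 + 31 + 30 + 31 + 31 + 29 + 31 + 30 + 31 + 30 + 31 + 31 + 30 + 31 + 30 + 31 + 31 + 28 + 31 + 30 + 31 + 30 + 31 + 31 + 30 + 31 + 30 + 31 + 31 + 28 + 31 + 30 + 31 + 30 + 31 + 31 + 30 + 31 + 30 + 12 = 1486.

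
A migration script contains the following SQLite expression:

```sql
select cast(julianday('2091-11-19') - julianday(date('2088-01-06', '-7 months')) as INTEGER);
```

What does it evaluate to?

Adding -7 months to 2088-01-06 gives 2087-06-06.
24 days remain in June 2087 after the 6th (30 − 6).
Full months from July 2087 through October 2091 contribute their day counts.
Then 19 days into November 2091.
Total: 24 + 31 + 31 + 30 + 31 + 30 + 31 + 31 + 29 + 31 + 30 + 31 + 30 + 31 + 31 + 30 + 31 + 30 + 31 + 31 + 28 + 31 + 30 + 31 + 30 + 31 + 31 + 30 + 31 + 30 + 31 + 31 + 28 + 31 + 30 + 31 + 30 + 31 + 31 + 30 + 31 + 30 + 31 + 31 + 28 + 31 + 30 + 31 + 30 + 31 + 31 + 30 + 31 + 19 = 1627.

1627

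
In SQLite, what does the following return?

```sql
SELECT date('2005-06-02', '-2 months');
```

Adding -2 months to 2005-06-02 gives 2005-04-02.

2005-04-02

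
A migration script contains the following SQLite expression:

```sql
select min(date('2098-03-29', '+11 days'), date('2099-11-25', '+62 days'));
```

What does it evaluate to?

2098-04-09

date('2098-03-29', '+11 days') → 2098-04-09.
date('2099-11-25', '+62 days') → 2100-01-26.
Earlier of the two is 2098-04-09.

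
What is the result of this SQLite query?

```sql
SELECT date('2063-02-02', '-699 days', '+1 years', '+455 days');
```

2063-06-03

Applying '-699 days' to 2063-02-02: counting 699 days back gives 2061-03-05.
Adding +1 year to 2061-03-05 gives 2062-03-05.
Applying '+455 days' to 2062-03-05: counting 455 days forward gives 2063-06-03.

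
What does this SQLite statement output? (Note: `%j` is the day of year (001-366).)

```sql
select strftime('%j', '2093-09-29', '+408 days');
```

First apply '+408 days': 2093-09-29 → 2094-11-11.
Day-of-year for 2094-11-11: days since 2094-01-01 inclusive = 315, zero-padded to 315.

315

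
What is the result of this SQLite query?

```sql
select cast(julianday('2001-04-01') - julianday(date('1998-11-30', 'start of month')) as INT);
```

`start of month` rewinds 1998-11-30 to 1998-11-01.
29 days remain in November 1998 after the 1st (30 − 1).
Full months from December 1998 through March 2001 contribute their day counts.
Then 1 day into April 2001.
Total: 29 + 31 + 31 + 28 + 31 + 30 + 31 + 30 + 31 + 31 + 30 + 31 + 30 + 31 + 31 + 29 + 31 + 30 + 31 + 30 + 31 + 31 + 30 + 31 + 30 + 31 + 31 + 28 + 31 + 1 = 882.

882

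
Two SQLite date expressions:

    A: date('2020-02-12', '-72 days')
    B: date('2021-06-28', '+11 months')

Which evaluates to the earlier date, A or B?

A = 2019-12-02.
B = 2022-05-28.
A is earlier.

A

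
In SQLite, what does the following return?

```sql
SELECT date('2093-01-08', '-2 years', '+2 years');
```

Adding -2 years to 2093-01-08 gives 2091-01-08.
Adding +2 years to 2091-01-08 gives 2093-01-08.

2093-01-08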